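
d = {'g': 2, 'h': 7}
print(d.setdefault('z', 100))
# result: 100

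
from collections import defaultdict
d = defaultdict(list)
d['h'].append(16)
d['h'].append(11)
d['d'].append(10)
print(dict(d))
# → {'h': [16, 11], 'd': [10]}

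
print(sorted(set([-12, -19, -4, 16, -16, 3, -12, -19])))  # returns [-19, -16, -12, -4, 3, 16]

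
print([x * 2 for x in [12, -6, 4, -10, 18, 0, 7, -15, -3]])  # [24, -12, 8, -20, 36, 0, 14, -30, -6]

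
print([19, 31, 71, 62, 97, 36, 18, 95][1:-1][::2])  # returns [31, 62, 36]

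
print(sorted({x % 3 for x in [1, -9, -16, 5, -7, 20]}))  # [0, 1, 2]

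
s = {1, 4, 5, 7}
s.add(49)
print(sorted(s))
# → [1, 4, 5, 7, 49]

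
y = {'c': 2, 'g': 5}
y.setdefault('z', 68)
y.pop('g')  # 5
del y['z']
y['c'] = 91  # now {'c': 91}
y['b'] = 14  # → {'c': 91, 'b': 14}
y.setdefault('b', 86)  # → 14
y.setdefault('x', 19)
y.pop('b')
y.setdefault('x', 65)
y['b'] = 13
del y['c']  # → {'x': 19, 'b': 13}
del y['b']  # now {'x': 19}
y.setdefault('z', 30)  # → 30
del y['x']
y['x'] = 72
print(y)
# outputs {'z': 30, 'x': 72}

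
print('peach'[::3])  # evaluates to pc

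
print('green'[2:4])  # ee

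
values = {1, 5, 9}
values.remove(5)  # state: {1, 9}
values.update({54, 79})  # {1, 9, 54, 79}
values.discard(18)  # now {1, 9, 54, 79}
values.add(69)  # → {1, 9, 54, 69, 79}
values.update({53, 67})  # {1, 9, 53, 54, 67, 69, 79}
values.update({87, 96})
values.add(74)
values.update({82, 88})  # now {1, 9, 53, 54, 67, 69, 74, 79, 82, 87, 88, 96}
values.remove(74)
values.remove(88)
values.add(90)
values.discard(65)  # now {1, 9, 53, 54, 67, 69, 79, 82, 87, 90, 96}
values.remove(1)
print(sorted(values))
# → [9, 53, 54, 67, 69, 79, 82, 87, 90, 96]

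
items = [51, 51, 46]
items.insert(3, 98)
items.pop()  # 98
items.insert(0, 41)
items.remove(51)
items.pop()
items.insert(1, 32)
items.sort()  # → [32, 41, 51]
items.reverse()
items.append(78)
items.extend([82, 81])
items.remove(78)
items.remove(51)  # [41, 32, 82, 81]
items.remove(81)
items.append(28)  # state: [41, 32, 82, 28]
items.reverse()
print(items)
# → [28, 82, 32, 41]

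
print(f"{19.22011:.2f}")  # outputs 19.22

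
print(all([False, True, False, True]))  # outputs False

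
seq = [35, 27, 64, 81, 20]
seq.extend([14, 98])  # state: [35, 27, 64, 81, 20, 14, 98]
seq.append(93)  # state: [35, 27, 64, 81, 20, 14, 98, 93]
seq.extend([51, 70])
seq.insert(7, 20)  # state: [35, 27, 64, 81, 20, 14, 98, 20, 93, 51, 70]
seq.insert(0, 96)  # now [96, 35, 27, 64, 81, 20, 14, 98, 20, 93, 51, 70]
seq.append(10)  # [96, 35, 27, 64, 81, 20, 14, 98, 20, 93, 51, 70, 10]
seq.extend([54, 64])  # [96, 35, 27, 64, 81, 20, 14, 98, 20, 93, 51, 70, 10, 54, 64]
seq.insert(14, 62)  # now [96, 35, 27, 64, 81, 20, 14, 98, 20, 93, 51, 70, 10, 54, 62, 64]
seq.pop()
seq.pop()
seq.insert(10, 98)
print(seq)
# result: [96, 35, 27, 64, 81, 20, 14, 98, 20, 93, 98, 51, 70, 10, 54]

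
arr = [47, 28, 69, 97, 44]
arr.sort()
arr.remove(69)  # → [28, 44, 47, 97]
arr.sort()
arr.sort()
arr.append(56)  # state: [28, 44, 47, 97, 56]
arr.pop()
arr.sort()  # [28, 44, 47, 97]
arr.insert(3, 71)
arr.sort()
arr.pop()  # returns 97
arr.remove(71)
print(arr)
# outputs [28, 44, 47]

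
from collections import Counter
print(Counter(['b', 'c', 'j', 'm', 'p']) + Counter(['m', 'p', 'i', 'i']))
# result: Counter({'m': 2, 'p': 2, 'i': 2, 'b': 1, 'c': 1, 'j': 1})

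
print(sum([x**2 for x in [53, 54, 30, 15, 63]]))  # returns 10819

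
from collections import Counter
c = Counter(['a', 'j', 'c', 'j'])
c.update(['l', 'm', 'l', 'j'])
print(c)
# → Counter({'j': 3, 'l': 2, 'a': 1, 'c': 1, 'm': 1})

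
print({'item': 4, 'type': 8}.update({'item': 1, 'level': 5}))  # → None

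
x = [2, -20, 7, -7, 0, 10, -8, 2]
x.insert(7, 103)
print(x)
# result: [2, -20, 7, -7, 0, 10, -8, 103, 2]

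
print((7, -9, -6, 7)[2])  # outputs -6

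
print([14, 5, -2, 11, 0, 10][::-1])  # [10, 0, 11, -2, 5, 14]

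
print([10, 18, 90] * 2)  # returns [10, 18, 90, 10, 18, 90]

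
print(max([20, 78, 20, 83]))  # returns 83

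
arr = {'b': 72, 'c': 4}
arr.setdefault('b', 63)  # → 72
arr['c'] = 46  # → {'b': 72, 'c': 46}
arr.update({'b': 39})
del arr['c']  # {'b': 39}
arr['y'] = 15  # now {'b': 39, 'y': 15}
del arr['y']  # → {'b': 39}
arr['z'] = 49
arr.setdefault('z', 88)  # 49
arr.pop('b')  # 39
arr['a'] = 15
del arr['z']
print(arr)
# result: {'a': 15}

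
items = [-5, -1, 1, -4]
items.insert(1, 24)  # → [-5, 24, -1, 1, -4]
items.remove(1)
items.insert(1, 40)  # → [-5, 40, 24, -1, -4]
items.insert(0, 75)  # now [75, -5, 40, 24, -1, -4]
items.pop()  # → -4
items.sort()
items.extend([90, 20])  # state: [-5, -1, 24, 40, 75, 90, 20]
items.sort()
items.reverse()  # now [90, 75, 40, 24, 20, -1, -5]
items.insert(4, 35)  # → [90, 75, 40, 24, 35, 20, -1, -5]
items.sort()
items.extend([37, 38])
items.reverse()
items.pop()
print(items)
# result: [38, 37, 90, 75, 40, 35, 24, 20, -1]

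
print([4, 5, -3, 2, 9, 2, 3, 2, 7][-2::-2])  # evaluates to [2, 2, 2, 5]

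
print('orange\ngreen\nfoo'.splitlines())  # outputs ['orange', 'green', 'foo']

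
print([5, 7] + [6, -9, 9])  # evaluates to [5, 7, 6, -9, 9]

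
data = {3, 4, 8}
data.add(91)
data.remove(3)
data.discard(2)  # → {4, 8, 91}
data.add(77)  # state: {4, 8, 77, 91}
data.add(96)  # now {4, 8, 77, 91, 96}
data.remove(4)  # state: {8, 77, 91, 96}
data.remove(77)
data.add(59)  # {8, 59, 91, 96}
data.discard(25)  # {8, 59, 91, 96}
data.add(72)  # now {8, 59, 72, 91, 96}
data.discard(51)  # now {8, 59, 72, 91, 96}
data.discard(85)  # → {8, 59, 72, 91, 96}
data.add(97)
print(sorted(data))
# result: [8, 59, 72, 91, 96, 97]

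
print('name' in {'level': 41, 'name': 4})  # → True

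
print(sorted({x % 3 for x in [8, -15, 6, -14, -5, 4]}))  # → [0, 1, 2]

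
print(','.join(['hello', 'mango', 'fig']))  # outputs hello,mango,fig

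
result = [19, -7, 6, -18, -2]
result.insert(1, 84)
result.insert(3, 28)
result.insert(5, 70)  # [19, 84, -7, 28, 6, 70, -18, -2]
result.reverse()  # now [-2, -18, 70, 6, 28, -7, 84, 19]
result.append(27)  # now [-2, -18, 70, 6, 28, -7, 84, 19, 27]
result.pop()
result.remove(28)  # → [-2, -18, 70, 6, -7, 84, 19]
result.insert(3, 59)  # [-2, -18, 70, 59, 6, -7, 84, 19]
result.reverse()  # [19, 84, -7, 6, 59, 70, -18, -2]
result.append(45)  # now [19, 84, -7, 6, 59, 70, -18, -2, 45]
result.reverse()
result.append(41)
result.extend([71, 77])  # [45, -2, -18, 70, 59, 6, -7, 84, 19, 41, 71, 77]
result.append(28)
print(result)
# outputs [45, -2, -18, 70, 59, 6, -7, 84, 19, 41, 71, 77, 28]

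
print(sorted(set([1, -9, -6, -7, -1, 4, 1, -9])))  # [-9, -7, -6, -1, 1, 4]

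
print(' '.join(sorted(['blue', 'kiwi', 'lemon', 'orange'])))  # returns blue kiwi lemon orange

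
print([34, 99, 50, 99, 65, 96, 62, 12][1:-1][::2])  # [99, 99, 96]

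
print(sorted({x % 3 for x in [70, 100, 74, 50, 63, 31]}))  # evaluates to [0, 1, 2]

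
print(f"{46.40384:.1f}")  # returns 46.4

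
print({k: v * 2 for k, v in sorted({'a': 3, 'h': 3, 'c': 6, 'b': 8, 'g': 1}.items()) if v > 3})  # {'b': 16, 'c': 12}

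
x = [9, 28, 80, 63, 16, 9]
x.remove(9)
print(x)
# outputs [28, 80, 63, 16, 9]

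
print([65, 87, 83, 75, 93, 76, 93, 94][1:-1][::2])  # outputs [87, 75, 76]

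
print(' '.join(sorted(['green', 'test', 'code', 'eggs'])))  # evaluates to code eggs green test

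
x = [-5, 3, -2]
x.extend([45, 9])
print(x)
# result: [-5, 3, -2, 45, 9]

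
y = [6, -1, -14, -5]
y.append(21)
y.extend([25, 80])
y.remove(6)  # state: [-1, -14, -5, 21, 25, 80]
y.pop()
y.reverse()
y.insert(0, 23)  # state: [23, 25, 21, -5, -14, -1]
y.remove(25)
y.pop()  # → -1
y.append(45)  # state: [23, 21, -5, -14, 45]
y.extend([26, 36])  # [23, 21, -5, -14, 45, 26, 36]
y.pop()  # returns 36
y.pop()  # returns 26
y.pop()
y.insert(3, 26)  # [23, 21, -5, 26, -14]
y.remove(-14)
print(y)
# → [23, 21, -5, 26]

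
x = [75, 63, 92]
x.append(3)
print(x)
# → [75, 63, 92, 3]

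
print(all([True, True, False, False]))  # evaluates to False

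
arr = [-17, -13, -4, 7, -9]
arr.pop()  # -9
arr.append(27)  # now [-17, -13, -4, 7, 27]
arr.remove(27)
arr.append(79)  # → [-17, -13, -4, 7, 79]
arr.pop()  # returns 79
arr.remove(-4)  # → [-17, -13, 7]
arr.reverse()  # [7, -13, -17]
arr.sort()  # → [-17, -13, 7]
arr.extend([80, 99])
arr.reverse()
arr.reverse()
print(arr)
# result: [-17, -13, 7, 80, 99]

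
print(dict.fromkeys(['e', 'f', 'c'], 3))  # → {'e': 3, 'f': 3, 'c': 3}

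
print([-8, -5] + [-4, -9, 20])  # [-8, -5, -4, -9, 20]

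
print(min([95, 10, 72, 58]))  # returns 10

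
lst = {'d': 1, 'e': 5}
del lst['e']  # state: {'d': 1}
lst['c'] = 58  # {'d': 1, 'c': 58}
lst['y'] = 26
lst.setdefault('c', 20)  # 58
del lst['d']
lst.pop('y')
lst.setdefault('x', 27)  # 27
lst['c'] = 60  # {'c': 60, 'x': 27}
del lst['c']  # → {'x': 27}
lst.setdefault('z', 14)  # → 14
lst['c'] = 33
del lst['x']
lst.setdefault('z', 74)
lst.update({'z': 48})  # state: {'z': 48, 'c': 33}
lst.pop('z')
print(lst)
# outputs {'c': 33}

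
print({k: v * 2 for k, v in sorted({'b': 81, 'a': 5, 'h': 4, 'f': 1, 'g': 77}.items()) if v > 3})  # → {'a': 10, 'b': 162, 'g': 154, 'h': 8}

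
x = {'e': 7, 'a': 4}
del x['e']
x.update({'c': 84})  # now {'a': 4, 'c': 84}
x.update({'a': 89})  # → {'a': 89, 'c': 84}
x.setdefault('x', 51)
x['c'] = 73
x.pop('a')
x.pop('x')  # 51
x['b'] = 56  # {'c': 73, 'b': 56}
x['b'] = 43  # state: {'c': 73, 'b': 43}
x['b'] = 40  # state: {'c': 73, 'b': 40}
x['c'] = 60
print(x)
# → {'c': 60, 'b': 40}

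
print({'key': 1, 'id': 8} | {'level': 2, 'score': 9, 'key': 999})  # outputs {'key': 999, 'id': 8, 'level': 2, 'score': 9}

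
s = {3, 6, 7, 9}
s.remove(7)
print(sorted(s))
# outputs [3, 6, 9]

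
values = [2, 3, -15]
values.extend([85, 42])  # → [2, 3, -15, 85, 42]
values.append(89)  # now [2, 3, -15, 85, 42, 89]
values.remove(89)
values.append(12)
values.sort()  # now [-15, 2, 3, 12, 42, 85]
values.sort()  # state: [-15, 2, 3, 12, 42, 85]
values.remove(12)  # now [-15, 2, 3, 42, 85]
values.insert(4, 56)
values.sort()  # [-15, 2, 3, 42, 56, 85]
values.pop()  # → 85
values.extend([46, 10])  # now [-15, 2, 3, 42, 56, 46, 10]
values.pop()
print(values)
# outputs [-15, 2, 3, 42, 56, 46]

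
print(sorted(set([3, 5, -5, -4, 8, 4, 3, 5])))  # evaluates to [-5, -4, 3, 4, 5, 8]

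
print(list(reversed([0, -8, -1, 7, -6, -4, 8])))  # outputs [8, -4, -6, 7, -1, -8, 0]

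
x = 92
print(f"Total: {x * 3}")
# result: Total: 276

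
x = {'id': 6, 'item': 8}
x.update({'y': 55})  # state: {'id': 6, 'item': 8, 'y': 55}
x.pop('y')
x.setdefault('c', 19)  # 19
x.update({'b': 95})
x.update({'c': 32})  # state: {'id': 6, 'item': 8, 'c': 32, 'b': 95}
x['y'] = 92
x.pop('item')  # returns 8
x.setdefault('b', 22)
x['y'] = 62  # {'id': 6, 'c': 32, 'b': 95, 'y': 62}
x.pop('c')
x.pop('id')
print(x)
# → {'b': 95, 'y': 62}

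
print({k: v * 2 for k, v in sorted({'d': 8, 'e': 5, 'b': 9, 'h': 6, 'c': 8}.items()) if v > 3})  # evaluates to {'b': 18, 'c': 16, 'd': 16, 'e': 10, 'h': 12}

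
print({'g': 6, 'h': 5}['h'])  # 5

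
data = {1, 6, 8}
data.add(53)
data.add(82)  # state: {1, 6, 8, 53, 82}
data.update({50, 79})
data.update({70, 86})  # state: {1, 6, 8, 50, 53, 70, 79, 82, 86}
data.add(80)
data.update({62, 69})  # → {1, 6, 8, 50, 53, 62, 69, 70, 79, 80, 82, 86}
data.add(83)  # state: {1, 6, 8, 50, 53, 62, 69, 70, 79, 80, 82, 83, 86}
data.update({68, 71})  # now {1, 6, 8, 50, 53, 62, 68, 69, 70, 71, 79, 80, 82, 83, 86}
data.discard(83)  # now {1, 6, 8, 50, 53, 62, 68, 69, 70, 71, 79, 80, 82, 86}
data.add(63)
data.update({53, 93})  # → {1, 6, 8, 50, 53, 62, 63, 68, 69, 70, 71, 79, 80, 82, 86, 93}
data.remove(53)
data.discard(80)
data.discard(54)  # {1, 6, 8, 50, 62, 63, 68, 69, 70, 71, 79, 82, 86, 93}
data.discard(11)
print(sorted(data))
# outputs [1, 6, 8, 50, 62, 63, 68, 69, 70, 71, 79, 82, 86, 93]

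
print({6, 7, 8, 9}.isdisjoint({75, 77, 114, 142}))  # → True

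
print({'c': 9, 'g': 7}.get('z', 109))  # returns 109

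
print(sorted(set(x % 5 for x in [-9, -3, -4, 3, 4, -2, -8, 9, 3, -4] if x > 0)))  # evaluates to [3, 4]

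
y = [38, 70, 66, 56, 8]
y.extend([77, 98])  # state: [38, 70, 66, 56, 8, 77, 98]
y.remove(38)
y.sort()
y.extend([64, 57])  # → [8, 56, 66, 70, 77, 98, 64, 57]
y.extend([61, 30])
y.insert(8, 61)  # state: [8, 56, 66, 70, 77, 98, 64, 57, 61, 61, 30]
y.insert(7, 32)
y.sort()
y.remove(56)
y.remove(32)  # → [8, 30, 57, 61, 61, 64, 66, 70, 77, 98]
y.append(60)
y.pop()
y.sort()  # [8, 30, 57, 61, 61, 64, 66, 70, 77, 98]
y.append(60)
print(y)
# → [8, 30, 57, 61, 61, 64, 66, 70, 77, 98, 60]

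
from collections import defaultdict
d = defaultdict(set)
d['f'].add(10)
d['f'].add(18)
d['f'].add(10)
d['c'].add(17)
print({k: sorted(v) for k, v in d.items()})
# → {'f': [10, 18], 'c': [17]}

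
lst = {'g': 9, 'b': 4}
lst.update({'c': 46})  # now {'g': 9, 'b': 4, 'c': 46}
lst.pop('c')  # 46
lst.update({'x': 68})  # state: {'g': 9, 'b': 4, 'x': 68}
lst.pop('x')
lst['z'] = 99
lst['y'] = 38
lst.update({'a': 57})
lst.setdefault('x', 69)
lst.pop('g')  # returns 9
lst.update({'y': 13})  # {'b': 4, 'z': 99, 'y': 13, 'a': 57, 'x': 69}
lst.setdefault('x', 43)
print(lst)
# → {'b': 4, 'z': 99, 'y': 13, 'a': 57, 'x': 69}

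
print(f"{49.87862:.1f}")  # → 49.9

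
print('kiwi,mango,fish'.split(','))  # ['kiwi', 'mango', 'fish']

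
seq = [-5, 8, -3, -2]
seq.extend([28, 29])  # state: [-5, 8, -3, -2, 28, 29]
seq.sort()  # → [-5, -3, -2, 8, 28, 29]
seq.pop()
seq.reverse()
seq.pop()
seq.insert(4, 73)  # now [28, 8, -2, -3, 73]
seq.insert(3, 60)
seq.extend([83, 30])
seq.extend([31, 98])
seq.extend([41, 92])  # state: [28, 8, -2, 60, -3, 73, 83, 30, 31, 98, 41, 92]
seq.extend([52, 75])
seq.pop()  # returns 75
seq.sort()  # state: [-3, -2, 8, 28, 30, 31, 41, 52, 60, 73, 83, 92, 98]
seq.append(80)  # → [-3, -2, 8, 28, 30, 31, 41, 52, 60, 73, 83, 92, 98, 80]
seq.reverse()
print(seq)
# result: [80, 98, 92, 83, 73, 60, 52, 41, 31, 30, 28, 8, -2, -3]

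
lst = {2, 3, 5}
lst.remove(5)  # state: {2, 3}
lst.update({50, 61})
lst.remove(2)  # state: {3, 50, 61}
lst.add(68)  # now {3, 50, 61, 68}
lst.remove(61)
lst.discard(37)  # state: {3, 50, 68}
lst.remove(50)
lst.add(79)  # {3, 68, 79}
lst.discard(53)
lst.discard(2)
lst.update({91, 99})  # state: {3, 68, 79, 91, 99}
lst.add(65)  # {3, 65, 68, 79, 91, 99}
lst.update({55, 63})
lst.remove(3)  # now {55, 63, 65, 68, 79, 91, 99}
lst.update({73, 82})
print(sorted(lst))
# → [55, 63, 65, 68, 73, 79, 82, 91, 99]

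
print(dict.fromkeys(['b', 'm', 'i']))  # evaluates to {'b': None, 'm': None, 'i': None}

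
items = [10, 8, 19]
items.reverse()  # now [19, 8, 10]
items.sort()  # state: [8, 10, 19]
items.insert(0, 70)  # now [70, 8, 10, 19]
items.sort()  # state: [8, 10, 19, 70]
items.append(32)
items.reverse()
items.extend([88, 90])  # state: [32, 70, 19, 10, 8, 88, 90]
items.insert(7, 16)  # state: [32, 70, 19, 10, 8, 88, 90, 16]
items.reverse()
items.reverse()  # [32, 70, 19, 10, 8, 88, 90, 16]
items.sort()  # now [8, 10, 16, 19, 32, 70, 88, 90]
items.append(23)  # [8, 10, 16, 19, 32, 70, 88, 90, 23]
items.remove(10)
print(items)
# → [8, 16, 19, 32, 70, 88, 90, 23]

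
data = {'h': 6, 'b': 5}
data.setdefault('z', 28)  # 28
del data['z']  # {'h': 6, 'b': 5}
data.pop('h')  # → 6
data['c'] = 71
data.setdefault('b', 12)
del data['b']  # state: {'c': 71}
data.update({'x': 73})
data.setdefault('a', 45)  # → 45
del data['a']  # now {'c': 71, 'x': 73}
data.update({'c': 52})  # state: {'c': 52, 'x': 73}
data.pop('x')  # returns 73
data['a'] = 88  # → {'c': 52, 'a': 88}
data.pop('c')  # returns 52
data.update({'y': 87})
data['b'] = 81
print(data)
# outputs {'a': 88, 'y': 87, 'b': 81}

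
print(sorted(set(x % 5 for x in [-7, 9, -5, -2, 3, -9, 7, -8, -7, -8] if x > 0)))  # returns [2, 3, 4]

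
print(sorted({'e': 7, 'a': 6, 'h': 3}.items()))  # [('a', 6), ('e', 7), ('h', 3)]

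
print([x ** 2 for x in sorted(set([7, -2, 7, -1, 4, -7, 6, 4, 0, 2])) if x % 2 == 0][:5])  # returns [4, 0, 4, 16, 36]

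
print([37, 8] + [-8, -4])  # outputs [37, 8, -8, -4]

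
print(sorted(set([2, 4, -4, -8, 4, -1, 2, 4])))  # [-8, -4, -1, 2, 4]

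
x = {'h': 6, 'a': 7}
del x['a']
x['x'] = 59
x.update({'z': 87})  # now {'h': 6, 'x': 59, 'z': 87}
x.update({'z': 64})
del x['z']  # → {'h': 6, 'x': 59}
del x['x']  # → {'h': 6}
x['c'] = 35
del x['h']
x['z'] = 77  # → {'c': 35, 'z': 77}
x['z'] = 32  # {'c': 35, 'z': 32}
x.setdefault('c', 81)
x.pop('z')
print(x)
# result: {'c': 35}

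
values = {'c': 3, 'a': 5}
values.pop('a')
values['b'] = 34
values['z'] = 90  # {'c': 3, 'b': 34, 'z': 90}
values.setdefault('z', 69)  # 90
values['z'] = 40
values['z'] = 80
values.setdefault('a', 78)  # 78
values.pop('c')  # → 3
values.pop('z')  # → 80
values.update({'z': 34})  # {'b': 34, 'a': 78, 'z': 34}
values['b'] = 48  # {'b': 48, 'a': 78, 'z': 34}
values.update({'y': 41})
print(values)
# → {'b': 48, 'a': 78, 'z': 34, 'y': 41}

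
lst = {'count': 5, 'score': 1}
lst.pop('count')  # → 5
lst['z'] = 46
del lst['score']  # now {'z': 46}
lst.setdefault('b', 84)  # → 84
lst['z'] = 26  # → {'z': 26, 'b': 84}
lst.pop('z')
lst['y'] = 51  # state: {'b': 84, 'y': 51}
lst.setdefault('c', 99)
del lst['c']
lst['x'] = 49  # {'b': 84, 'y': 51, 'x': 49}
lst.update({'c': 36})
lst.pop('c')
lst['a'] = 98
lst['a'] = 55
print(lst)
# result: {'b': 84, 'y': 51, 'x': 49, 'a': 55}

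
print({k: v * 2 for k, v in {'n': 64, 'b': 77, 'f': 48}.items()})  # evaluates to {'n': 128, 'b': 154, 'f': 96}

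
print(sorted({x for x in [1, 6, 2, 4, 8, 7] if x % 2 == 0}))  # [2, 4, 6, 8]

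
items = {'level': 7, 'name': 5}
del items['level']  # {'name': 5}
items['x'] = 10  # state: {'name': 5, 'x': 10}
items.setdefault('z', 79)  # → 79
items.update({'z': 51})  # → {'name': 5, 'x': 10, 'z': 51}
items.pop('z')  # 51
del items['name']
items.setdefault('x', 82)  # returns 10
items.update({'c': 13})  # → {'x': 10, 'c': 13}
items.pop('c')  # 13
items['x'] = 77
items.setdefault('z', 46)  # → 46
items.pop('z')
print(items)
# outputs {'x': 77}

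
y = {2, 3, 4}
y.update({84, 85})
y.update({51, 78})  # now {2, 3, 4, 51, 78, 84, 85}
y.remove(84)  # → {2, 3, 4, 51, 78, 85}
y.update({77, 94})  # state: {2, 3, 4, 51, 77, 78, 85, 94}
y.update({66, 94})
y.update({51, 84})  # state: {2, 3, 4, 51, 66, 77, 78, 84, 85, 94}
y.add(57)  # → {2, 3, 4, 51, 57, 66, 77, 78, 84, 85, 94}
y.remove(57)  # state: {2, 3, 4, 51, 66, 77, 78, 84, 85, 94}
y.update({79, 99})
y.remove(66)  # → {2, 3, 4, 51, 77, 78, 79, 84, 85, 94, 99}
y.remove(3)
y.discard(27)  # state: {2, 4, 51, 77, 78, 79, 84, 85, 94, 99}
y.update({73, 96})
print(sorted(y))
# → [2, 4, 51, 73, 77, 78, 79, 84, 85, 94, 96, 99]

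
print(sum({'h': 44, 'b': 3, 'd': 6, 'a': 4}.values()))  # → 57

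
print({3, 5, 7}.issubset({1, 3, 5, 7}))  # True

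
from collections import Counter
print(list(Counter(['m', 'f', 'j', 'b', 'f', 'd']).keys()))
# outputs ['m', 'f', 'j', 'b', 'd']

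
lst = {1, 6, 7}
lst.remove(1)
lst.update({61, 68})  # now {6, 7, 61, 68}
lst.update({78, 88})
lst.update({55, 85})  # {6, 7, 55, 61, 68, 78, 85, 88}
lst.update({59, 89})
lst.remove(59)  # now {6, 7, 55, 61, 68, 78, 85, 88, 89}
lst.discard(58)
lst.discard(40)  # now {6, 7, 55, 61, 68, 78, 85, 88, 89}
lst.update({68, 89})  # {6, 7, 55, 61, 68, 78, 85, 88, 89}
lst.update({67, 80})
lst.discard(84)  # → {6, 7, 55, 61, 67, 68, 78, 80, 85, 88, 89}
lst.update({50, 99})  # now {6, 7, 50, 55, 61, 67, 68, 78, 80, 85, 88, 89, 99}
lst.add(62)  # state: {6, 7, 50, 55, 61, 62, 67, 68, 78, 80, 85, 88, 89, 99}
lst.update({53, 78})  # {6, 7, 50, 53, 55, 61, 62, 67, 68, 78, 80, 85, 88, 89, 99}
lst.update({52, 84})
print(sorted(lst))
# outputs [6, 7, 50, 52, 53, 55, 61, 62, 67, 68, 78, 80, 84, 85, 88, 89, 99]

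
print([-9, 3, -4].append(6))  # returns None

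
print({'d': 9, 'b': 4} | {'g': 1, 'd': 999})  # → {'d': 999, 'b': 4, 'g': 1}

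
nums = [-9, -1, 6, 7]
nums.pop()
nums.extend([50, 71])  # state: [-9, -1, 6, 50, 71]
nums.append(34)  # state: [-9, -1, 6, 50, 71, 34]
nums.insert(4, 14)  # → [-9, -1, 6, 50, 14, 71, 34]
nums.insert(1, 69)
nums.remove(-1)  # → [-9, 69, 6, 50, 14, 71, 34]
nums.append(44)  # [-9, 69, 6, 50, 14, 71, 34, 44]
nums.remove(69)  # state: [-9, 6, 50, 14, 71, 34, 44]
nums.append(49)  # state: [-9, 6, 50, 14, 71, 34, 44, 49]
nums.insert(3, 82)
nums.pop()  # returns 49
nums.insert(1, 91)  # [-9, 91, 6, 50, 82, 14, 71, 34, 44]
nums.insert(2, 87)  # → [-9, 91, 87, 6, 50, 82, 14, 71, 34, 44]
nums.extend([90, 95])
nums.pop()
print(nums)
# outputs [-9, 91, 87, 6, 50, 82, 14, 71, 34, 44, 90]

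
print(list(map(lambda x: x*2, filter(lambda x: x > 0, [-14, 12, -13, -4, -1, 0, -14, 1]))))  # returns [24, 2]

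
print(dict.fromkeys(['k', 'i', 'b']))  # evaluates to {'k': None, 'i': None, 'b': None}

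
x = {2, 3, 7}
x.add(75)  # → {2, 3, 7, 75}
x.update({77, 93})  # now {2, 3, 7, 75, 77, 93}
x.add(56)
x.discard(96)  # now {2, 3, 7, 56, 75, 77, 93}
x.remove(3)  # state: {2, 7, 56, 75, 77, 93}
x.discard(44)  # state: {2, 7, 56, 75, 77, 93}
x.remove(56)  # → {2, 7, 75, 77, 93}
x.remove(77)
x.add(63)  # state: {2, 7, 63, 75, 93}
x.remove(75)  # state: {2, 7, 63, 93}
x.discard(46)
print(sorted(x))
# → [2, 7, 63, 93]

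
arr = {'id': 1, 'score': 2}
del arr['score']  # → {'id': 1}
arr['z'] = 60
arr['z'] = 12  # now {'id': 1, 'z': 12}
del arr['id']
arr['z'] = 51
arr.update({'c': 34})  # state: {'z': 51, 'c': 34}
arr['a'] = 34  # {'z': 51, 'c': 34, 'a': 34}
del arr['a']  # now {'z': 51, 'c': 34}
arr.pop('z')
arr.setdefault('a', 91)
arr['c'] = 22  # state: {'c': 22, 'a': 91}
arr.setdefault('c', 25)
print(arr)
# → {'c': 22, 'a': 91}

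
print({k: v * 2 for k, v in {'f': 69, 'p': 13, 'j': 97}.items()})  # {'f': 138, 'p': 26, 'j': 194}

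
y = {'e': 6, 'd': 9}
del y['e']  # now {'d': 9}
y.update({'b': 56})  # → {'d': 9, 'b': 56}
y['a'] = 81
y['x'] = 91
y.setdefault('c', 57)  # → 57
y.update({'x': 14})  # {'d': 9, 'b': 56, 'a': 81, 'x': 14, 'c': 57}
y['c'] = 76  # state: {'d': 9, 'b': 56, 'a': 81, 'x': 14, 'c': 76}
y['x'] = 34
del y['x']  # {'d': 9, 'b': 56, 'a': 81, 'c': 76}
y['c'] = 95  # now {'d': 9, 'b': 56, 'a': 81, 'c': 95}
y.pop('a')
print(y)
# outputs {'d': 9, 'b': 56, 'c': 95}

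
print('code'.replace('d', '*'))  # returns co*e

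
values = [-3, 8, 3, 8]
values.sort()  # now [-3, 3, 8, 8]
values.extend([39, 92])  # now [-3, 3, 8, 8, 39, 92]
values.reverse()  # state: [92, 39, 8, 8, 3, -3]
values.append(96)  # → [92, 39, 8, 8, 3, -3, 96]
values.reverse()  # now [96, -3, 3, 8, 8, 39, 92]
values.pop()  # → 92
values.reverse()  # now [39, 8, 8, 3, -3, 96]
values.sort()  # [-3, 3, 8, 8, 39, 96]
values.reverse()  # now [96, 39, 8, 8, 3, -3]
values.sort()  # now [-3, 3, 8, 8, 39, 96]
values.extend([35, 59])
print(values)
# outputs [-3, 3, 8, 8, 39, 96, 35, 59]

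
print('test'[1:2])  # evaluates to e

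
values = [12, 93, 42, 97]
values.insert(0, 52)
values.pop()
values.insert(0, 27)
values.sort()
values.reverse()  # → [93, 52, 42, 27, 12]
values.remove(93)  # [52, 42, 27, 12]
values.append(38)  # [52, 42, 27, 12, 38]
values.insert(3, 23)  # [52, 42, 27, 23, 12, 38]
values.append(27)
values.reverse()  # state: [27, 38, 12, 23, 27, 42, 52]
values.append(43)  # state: [27, 38, 12, 23, 27, 42, 52, 43]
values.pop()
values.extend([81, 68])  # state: [27, 38, 12, 23, 27, 42, 52, 81, 68]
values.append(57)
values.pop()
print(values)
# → [27, 38, 12, 23, 27, 42, 52, 81, 68]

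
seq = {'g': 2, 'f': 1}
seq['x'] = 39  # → {'g': 2, 'f': 1, 'x': 39}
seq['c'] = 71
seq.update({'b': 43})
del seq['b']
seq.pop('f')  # 1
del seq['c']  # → {'g': 2, 'x': 39}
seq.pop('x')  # 39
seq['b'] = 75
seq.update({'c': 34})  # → {'g': 2, 'b': 75, 'c': 34}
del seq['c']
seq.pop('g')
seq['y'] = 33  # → {'b': 75, 'y': 33}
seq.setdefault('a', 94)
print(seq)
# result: {'b': 75, 'y': 33, 'a': 94}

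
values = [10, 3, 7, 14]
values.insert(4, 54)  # [10, 3, 7, 14, 54]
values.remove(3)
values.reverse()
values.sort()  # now [7, 10, 14, 54]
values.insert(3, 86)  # [7, 10, 14, 86, 54]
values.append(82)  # [7, 10, 14, 86, 54, 82]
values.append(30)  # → [7, 10, 14, 86, 54, 82, 30]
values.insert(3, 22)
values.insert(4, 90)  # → [7, 10, 14, 22, 90, 86, 54, 82, 30]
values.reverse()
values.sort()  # [7, 10, 14, 22, 30, 54, 82, 86, 90]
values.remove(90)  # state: [7, 10, 14, 22, 30, 54, 82, 86]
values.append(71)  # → [7, 10, 14, 22, 30, 54, 82, 86, 71]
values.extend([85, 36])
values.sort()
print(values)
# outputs [7, 10, 14, 22, 30, 36, 54, 71, 82, 85, 86]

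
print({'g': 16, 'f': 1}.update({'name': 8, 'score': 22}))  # None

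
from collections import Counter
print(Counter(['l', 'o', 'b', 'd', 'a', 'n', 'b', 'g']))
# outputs Counter({'b': 2, 'l': 1, 'o': 1, 'd': 1, 'a': 1, 'n': 1, 'g': 1})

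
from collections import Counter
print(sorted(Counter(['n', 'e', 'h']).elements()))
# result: ['e', 'h', 'n']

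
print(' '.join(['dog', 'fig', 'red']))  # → dog fig red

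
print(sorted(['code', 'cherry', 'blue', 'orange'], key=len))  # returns ['code', 'blue', 'cherry', 'orange']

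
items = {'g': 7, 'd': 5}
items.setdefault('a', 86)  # 86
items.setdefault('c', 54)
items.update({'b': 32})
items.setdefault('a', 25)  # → 86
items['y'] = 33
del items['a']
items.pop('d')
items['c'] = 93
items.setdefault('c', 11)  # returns 93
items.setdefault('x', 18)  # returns 18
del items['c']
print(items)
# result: {'g': 7, 'b': 32, 'y': 33, 'x': 18}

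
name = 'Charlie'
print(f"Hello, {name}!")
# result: Hello, Charlie!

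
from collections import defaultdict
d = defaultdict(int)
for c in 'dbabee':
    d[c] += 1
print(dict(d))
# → {'d': 1, 'b': 2, 'a': 1, 'e': 2}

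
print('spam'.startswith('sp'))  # True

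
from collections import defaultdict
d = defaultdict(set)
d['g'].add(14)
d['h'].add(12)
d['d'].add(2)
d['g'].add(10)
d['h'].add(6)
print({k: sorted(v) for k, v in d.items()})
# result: {'g': [10, 14], 'h': [6, 12], 'd': [2]}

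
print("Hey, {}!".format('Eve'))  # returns Hey, Eve!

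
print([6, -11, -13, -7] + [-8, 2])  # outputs [6, -11, -13, -7, -8, 2]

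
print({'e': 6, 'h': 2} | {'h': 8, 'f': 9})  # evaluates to {'e': 6, 'h': 8, 'f': 9}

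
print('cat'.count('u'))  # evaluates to 0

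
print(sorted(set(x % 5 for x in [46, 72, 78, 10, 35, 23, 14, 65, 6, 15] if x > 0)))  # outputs [0, 1, 2, 3, 4]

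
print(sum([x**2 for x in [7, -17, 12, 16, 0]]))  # 738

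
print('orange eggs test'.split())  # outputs ['orange', 'eggs', 'test']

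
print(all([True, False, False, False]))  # False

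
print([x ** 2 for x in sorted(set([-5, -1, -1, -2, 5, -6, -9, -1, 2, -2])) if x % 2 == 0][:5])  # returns [36, 4, 4]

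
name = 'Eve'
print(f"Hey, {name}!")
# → Hey, Eve!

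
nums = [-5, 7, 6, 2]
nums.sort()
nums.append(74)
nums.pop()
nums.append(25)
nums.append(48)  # [-5, 2, 6, 7, 25, 48]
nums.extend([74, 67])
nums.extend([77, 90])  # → [-5, 2, 6, 7, 25, 48, 74, 67, 77, 90]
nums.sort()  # [-5, 2, 6, 7, 25, 48, 67, 74, 77, 90]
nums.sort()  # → [-5, 2, 6, 7, 25, 48, 67, 74, 77, 90]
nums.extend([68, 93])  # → [-5, 2, 6, 7, 25, 48, 67, 74, 77, 90, 68, 93]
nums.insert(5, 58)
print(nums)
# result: [-5, 2, 6, 7, 25, 58, 48, 67, 74, 77, 90, 68, 93]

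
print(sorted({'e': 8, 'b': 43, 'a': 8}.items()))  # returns [('a', 8), ('b', 43), ('e', 8)]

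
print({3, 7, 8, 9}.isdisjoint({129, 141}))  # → True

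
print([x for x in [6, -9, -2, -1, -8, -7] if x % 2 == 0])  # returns [6, -2, -8]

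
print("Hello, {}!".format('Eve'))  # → Hello, Eve!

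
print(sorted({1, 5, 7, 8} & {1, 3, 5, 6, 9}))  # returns [1, 5]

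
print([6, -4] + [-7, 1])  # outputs [6, -4, -7, 1]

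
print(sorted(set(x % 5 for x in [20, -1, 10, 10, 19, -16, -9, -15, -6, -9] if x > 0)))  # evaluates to [0, 4]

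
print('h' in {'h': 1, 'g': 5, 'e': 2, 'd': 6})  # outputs True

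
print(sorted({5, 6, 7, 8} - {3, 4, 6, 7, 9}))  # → [5, 8]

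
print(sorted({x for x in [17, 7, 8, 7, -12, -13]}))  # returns [-13, -12, 7, 8, 17]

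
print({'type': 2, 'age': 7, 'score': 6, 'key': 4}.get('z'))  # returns None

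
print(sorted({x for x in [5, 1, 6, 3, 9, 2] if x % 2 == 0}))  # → [2, 6]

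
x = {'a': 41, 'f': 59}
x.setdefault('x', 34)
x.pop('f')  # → 59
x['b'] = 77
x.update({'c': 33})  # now {'a': 41, 'x': 34, 'b': 77, 'c': 33}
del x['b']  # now {'a': 41, 'x': 34, 'c': 33}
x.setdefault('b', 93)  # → 93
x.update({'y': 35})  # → {'a': 41, 'x': 34, 'c': 33, 'b': 93, 'y': 35}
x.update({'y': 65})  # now {'a': 41, 'x': 34, 'c': 33, 'b': 93, 'y': 65}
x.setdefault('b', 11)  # 93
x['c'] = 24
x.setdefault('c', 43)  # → 24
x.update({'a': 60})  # {'a': 60, 'x': 34, 'c': 24, 'b': 93, 'y': 65}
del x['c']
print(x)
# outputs {'a': 60, 'x': 34, 'b': 93, 'y': 65}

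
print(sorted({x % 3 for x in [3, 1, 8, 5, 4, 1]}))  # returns [0, 1, 2]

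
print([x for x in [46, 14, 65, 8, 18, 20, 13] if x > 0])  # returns [46, 14, 65, 8, 18, 20, 13]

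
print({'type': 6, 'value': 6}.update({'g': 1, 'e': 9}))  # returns None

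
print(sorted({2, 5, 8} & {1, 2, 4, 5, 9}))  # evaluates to [2, 5]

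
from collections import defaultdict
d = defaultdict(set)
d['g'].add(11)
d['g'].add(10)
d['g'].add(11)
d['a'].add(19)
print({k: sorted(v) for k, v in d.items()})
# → {'g': [10, 11], 'a': [19]}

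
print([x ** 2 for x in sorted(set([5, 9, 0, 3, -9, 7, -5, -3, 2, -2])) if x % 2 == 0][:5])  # [4, 0, 4]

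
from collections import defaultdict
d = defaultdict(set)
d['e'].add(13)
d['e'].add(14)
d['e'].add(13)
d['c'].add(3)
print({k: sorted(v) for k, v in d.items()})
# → {'e': [13, 14], 'c': [3]}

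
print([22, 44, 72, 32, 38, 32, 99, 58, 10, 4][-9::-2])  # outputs [44]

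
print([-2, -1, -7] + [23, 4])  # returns [-2, -1, -7, 23, 4]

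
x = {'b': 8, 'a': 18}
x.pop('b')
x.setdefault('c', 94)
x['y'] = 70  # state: {'a': 18, 'c': 94, 'y': 70}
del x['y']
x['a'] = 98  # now {'a': 98, 'c': 94}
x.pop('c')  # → 94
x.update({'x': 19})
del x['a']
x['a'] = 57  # {'x': 19, 'a': 57}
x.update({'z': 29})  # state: {'x': 19, 'a': 57, 'z': 29}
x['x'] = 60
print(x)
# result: {'x': 60, 'a': 57, 'z': 29}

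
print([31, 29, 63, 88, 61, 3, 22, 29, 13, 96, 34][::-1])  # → [34, 96, 13, 29, 22, 3, 61, 88, 63, 29, 31]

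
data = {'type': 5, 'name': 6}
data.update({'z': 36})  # {'type': 5, 'name': 6, 'z': 36}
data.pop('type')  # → 5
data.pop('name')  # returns 6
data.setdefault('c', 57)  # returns 57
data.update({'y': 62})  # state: {'z': 36, 'c': 57, 'y': 62}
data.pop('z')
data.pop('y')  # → 62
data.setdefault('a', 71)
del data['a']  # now {'c': 57}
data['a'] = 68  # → {'c': 57, 'a': 68}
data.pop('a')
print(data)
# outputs {'c': 57}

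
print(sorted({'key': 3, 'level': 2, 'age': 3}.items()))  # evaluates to [('age', 3), ('key', 3), ('level', 2)]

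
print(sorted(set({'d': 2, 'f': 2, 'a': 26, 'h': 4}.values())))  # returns [2, 4, 26]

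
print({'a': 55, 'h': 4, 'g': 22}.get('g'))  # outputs 22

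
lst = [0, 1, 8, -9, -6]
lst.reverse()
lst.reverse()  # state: [0, 1, 8, -9, -6]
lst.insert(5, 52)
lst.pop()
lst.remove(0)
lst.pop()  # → -6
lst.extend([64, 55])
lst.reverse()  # [55, 64, -9, 8, 1]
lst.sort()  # [-9, 1, 8, 55, 64]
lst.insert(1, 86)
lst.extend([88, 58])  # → [-9, 86, 1, 8, 55, 64, 88, 58]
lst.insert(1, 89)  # [-9, 89, 86, 1, 8, 55, 64, 88, 58]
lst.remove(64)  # [-9, 89, 86, 1, 8, 55, 88, 58]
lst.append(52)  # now [-9, 89, 86, 1, 8, 55, 88, 58, 52]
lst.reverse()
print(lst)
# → [52, 58, 88, 55, 8, 1, 86, 89, -9]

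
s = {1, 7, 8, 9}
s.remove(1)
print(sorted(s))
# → [7, 8, 9]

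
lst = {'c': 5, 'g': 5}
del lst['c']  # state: {'g': 5}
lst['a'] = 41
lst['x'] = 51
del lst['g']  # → {'a': 41, 'x': 51}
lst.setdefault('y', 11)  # 11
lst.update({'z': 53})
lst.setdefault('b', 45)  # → 45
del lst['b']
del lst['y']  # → {'a': 41, 'x': 51, 'z': 53}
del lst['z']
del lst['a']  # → {'x': 51}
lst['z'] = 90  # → {'x': 51, 'z': 90}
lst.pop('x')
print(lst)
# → {'z': 90}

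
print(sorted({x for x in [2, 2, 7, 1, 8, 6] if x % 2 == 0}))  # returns [2, 6, 8]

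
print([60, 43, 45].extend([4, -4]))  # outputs None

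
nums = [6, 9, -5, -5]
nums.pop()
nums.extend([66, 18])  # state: [6, 9, -5, 66, 18]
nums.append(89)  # [6, 9, -5, 66, 18, 89]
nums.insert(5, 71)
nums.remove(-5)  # [6, 9, 66, 18, 71, 89]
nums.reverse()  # [89, 71, 18, 66, 9, 6]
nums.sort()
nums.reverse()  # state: [89, 71, 66, 18, 9, 6]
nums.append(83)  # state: [89, 71, 66, 18, 9, 6, 83]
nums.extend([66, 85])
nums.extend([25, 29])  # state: [89, 71, 66, 18, 9, 6, 83, 66, 85, 25, 29]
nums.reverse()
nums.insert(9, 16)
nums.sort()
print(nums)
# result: [6, 9, 16, 18, 25, 29, 66, 66, 71, 83, 85, 89]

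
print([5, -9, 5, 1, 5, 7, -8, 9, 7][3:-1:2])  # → [1, 7, 9]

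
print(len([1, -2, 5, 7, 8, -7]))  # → 6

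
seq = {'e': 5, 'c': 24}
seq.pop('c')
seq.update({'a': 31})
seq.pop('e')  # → 5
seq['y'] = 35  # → {'a': 31, 'y': 35}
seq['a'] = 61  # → {'a': 61, 'y': 35}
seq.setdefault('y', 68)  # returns 35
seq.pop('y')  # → 35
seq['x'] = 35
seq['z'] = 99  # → {'a': 61, 'x': 35, 'z': 99}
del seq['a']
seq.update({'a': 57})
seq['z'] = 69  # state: {'x': 35, 'z': 69, 'a': 57}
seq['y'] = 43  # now {'x': 35, 'z': 69, 'a': 57, 'y': 43}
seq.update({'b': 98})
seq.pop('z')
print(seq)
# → {'x': 35, 'a': 57, 'y': 43, 'b': 98}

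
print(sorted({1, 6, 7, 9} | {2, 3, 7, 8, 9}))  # [1, 2, 3, 6, 7, 8, 9]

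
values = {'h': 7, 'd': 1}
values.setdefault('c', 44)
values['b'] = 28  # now {'h': 7, 'd': 1, 'c': 44, 'b': 28}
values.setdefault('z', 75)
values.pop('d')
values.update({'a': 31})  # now {'h': 7, 'c': 44, 'b': 28, 'z': 75, 'a': 31}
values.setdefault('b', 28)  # 28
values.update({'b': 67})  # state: {'h': 7, 'c': 44, 'b': 67, 'z': 75, 'a': 31}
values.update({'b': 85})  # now {'h': 7, 'c': 44, 'b': 85, 'z': 75, 'a': 31}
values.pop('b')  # 85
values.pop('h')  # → 7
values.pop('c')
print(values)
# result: {'z': 75, 'a': 31}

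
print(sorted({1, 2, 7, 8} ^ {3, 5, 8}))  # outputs [1, 2, 3, 5, 7]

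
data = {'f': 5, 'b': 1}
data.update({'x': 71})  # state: {'f': 5, 'b': 1, 'x': 71}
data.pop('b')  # 1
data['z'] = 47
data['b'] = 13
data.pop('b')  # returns 13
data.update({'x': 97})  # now {'f': 5, 'x': 97, 'z': 47}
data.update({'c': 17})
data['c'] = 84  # {'f': 5, 'x': 97, 'z': 47, 'c': 84}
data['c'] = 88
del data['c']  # {'f': 5, 'x': 97, 'z': 47}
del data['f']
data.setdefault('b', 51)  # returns 51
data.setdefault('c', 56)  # 56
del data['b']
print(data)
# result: {'x': 97, 'z': 47, 'c': 56}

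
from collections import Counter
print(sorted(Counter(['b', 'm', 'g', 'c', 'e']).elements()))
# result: ['b', 'c', 'e', 'g', 'm']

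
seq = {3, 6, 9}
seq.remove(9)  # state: {3, 6}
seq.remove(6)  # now {3}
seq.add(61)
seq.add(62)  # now {3, 61, 62}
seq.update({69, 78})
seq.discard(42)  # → {3, 61, 62, 69, 78}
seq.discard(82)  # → {3, 61, 62, 69, 78}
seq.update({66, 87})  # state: {3, 61, 62, 66, 69, 78, 87}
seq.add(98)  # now {3, 61, 62, 66, 69, 78, 87, 98}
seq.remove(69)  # {3, 61, 62, 66, 78, 87, 98}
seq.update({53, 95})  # {3, 53, 61, 62, 66, 78, 87, 95, 98}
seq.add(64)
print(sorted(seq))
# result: [3, 53, 61, 62, 64, 66, 78, 87, 95, 98]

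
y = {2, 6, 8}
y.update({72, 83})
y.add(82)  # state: {2, 6, 8, 72, 82, 83}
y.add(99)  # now {2, 6, 8, 72, 82, 83, 99}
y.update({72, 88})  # {2, 6, 8, 72, 82, 83, 88, 99}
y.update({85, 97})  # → {2, 6, 8, 72, 82, 83, 85, 88, 97, 99}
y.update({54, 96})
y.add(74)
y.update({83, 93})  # {2, 6, 8, 54, 72, 74, 82, 83, 85, 88, 93, 96, 97, 99}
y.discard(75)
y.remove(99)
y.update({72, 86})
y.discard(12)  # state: {2, 6, 8, 54, 72, 74, 82, 83, 85, 86, 88, 93, 96, 97}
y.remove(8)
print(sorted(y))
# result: [2, 6, 54, 72, 74, 82, 83, 85, 86, 88, 93, 96, 97]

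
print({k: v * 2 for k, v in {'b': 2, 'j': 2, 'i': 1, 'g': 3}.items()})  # {'b': 4, 'j': 4, 'i': 2, 'g': 6}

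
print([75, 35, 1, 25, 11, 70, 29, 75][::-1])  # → [75, 29, 70, 11, 25, 1, 35, 75]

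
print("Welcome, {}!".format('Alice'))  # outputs Welcome, Alice!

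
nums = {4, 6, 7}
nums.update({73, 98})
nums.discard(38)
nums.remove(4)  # {6, 7, 73, 98}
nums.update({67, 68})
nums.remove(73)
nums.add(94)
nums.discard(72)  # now {6, 7, 67, 68, 94, 98}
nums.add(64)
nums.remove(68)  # {6, 7, 64, 67, 94, 98}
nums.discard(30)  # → {6, 7, 64, 67, 94, 98}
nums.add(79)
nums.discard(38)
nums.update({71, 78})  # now {6, 7, 64, 67, 71, 78, 79, 94, 98}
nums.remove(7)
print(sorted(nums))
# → [6, 64, 67, 71, 78, 79, 94, 98]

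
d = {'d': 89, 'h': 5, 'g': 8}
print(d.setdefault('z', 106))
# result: 106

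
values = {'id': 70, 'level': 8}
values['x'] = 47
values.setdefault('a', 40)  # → 40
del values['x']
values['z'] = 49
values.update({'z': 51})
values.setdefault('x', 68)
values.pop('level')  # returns 8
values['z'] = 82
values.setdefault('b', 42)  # 42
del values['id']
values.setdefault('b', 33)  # 42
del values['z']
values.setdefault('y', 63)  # 63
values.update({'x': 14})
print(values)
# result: {'a': 40, 'x': 14, 'b': 42, 'y': 63}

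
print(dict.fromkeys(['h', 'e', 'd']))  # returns {'h': None, 'e': None, 'd': None}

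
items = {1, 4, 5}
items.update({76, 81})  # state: {1, 4, 5, 76, 81}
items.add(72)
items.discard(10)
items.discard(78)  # {1, 4, 5, 72, 76, 81}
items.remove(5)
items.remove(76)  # {1, 4, 72, 81}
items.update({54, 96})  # {1, 4, 54, 72, 81, 96}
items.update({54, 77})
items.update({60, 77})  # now {1, 4, 54, 60, 72, 77, 81, 96}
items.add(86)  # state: {1, 4, 54, 60, 72, 77, 81, 86, 96}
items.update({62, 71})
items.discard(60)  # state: {1, 4, 54, 62, 71, 72, 77, 81, 86, 96}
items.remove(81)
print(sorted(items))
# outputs [1, 4, 54, 62, 71, 72, 77, 86, 96]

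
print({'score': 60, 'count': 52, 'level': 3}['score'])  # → 60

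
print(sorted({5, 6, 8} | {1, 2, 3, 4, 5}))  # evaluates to [1, 2, 3, 4, 5, 6, 8]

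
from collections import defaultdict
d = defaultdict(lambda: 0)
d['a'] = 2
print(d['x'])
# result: 0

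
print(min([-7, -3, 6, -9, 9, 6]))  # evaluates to -9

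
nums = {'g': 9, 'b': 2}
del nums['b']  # {'g': 9}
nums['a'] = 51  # {'g': 9, 'a': 51}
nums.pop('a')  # 51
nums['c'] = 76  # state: {'g': 9, 'c': 76}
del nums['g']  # {'c': 76}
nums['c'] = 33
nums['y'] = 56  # {'c': 33, 'y': 56}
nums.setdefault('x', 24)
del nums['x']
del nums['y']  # {'c': 33}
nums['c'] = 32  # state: {'c': 32}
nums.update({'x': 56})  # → {'c': 32, 'x': 56}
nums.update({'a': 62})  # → {'c': 32, 'x': 56, 'a': 62}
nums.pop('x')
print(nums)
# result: {'c': 32, 'a': 62}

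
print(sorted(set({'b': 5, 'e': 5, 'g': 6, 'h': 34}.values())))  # [5, 6, 34]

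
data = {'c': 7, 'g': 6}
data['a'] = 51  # {'c': 7, 'g': 6, 'a': 51}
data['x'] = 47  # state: {'c': 7, 'g': 6, 'a': 51, 'x': 47}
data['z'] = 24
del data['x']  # {'c': 7, 'g': 6, 'a': 51, 'z': 24}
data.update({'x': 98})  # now {'c': 7, 'g': 6, 'a': 51, 'z': 24, 'x': 98}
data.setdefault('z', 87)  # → 24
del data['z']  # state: {'c': 7, 'g': 6, 'a': 51, 'x': 98}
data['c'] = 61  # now {'c': 61, 'g': 6, 'a': 51, 'x': 98}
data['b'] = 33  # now {'c': 61, 'g': 6, 'a': 51, 'x': 98, 'b': 33}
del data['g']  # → {'c': 61, 'a': 51, 'x': 98, 'b': 33}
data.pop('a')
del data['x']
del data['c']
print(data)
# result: {'b': 33}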